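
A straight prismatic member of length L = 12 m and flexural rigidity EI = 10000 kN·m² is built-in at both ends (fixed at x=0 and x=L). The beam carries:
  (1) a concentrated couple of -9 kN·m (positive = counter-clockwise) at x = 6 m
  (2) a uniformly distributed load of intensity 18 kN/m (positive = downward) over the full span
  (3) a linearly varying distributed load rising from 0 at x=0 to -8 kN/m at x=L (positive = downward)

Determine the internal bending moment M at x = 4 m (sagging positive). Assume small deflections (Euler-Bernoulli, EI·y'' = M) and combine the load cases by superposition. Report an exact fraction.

Load 1 — applied couple M₀=-9 kN·m at a=6 m (b=L-a=6):
  M_1 = R_Ax - M_A  [x≤a] with R_A=-9/8, M_A=-9/4 = (-9/8)·4 - (-9/4) = -9/4 kN·m
Load 2 — uniform load w=18 kN/m over full span:
  M_2 = wLx/2 - wL²/12 - wx²/2 = 18·12·4/2 - 18·12²/12 - 18·4²/2 = 72 kN·m
Load 3 — triangular load w₀=-8 kN/m (0→w₀ over full span):
  M_3 = 3w₀Lx/20 - w₀L²/30 - w₀x³/(6L) = 3·(-8)·12·4/20 - (-8)·12²/30 - (-8)·4³/(6·12) = -544/45 kN·m
Superposition: M = Σ M_i = 10379/180 kN·m ≈ 57.661111 kN·m

M(4) = 10379/180 kN·m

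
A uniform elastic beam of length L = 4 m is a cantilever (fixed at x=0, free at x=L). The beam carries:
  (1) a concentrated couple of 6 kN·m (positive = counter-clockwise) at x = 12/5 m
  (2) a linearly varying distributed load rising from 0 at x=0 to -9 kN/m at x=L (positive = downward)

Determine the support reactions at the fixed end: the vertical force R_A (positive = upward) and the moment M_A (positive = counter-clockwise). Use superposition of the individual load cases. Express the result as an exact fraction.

R_A = -18 kN, M_A = -54 kN·m

Load 1 — applied couple M₀=6 kN·m at a=12/5 m (b=L-a=8/5):
  R_A = 0 kN
  M_A = -M₀ = -6 kN·m
Load 2 — triangular load w₀=-9 kN/m (0→w₀ over full span):
  R_A = w₀L/2 = (-9)·4/2 = -18 kN
  M_A = w₀L²/3 = (-9)·4²/3 = -48 kN·m
Superposition: R_A = -18 kN, M_A = -54 kN·m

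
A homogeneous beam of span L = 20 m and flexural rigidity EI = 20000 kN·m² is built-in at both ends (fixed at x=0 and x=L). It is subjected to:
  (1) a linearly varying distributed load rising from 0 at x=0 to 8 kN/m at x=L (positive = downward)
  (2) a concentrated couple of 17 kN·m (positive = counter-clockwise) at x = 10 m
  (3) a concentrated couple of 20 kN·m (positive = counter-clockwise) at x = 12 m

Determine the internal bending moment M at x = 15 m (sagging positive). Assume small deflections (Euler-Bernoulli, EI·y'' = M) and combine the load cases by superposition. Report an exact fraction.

M(15) = 2569/120 kN·m

Load 1 — triangular load w₀=8 kN/m (0→w₀ over full span):
  M_1 = 3w₀Lx/20 - w₀L²/30 - w₀x³/(6L) = 3·8·20·15/20 - 8·20²/30 - 8·15³/(6·20) = 85/3 kN·m
Load 2 — applied couple M₀=17 kN·m at a=10 m (b=L-a=10):
  M_2 = R_Ax - M_A - M₀  [x>a] with R_A=51/40, M_A=17/4 = (51/40)·15 - (17/4) - 17 = -17/8 kN·m
Load 3 — applied couple M₀=20 kN·m at a=12 m (b=L-a=8):
  M_3 = R_Ax - M_A - M₀  [x>a] with R_A=36/25, M_A=32/5 = (36/25)·15 - (32/5) - 20 = -24/5 kN·m
Superposition: M = Σ M_i = 2569/120 kN·m ≈ 21.408333 kN·m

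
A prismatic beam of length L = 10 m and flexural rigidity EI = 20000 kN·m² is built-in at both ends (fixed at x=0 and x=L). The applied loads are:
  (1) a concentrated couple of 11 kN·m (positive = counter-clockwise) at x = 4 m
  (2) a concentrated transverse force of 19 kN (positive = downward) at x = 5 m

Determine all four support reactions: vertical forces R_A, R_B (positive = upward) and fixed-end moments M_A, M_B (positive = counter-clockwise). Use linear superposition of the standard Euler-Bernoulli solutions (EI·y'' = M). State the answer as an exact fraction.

Load 1 — applied couple M₀=11 kN·m at a=4 m (b=L-a=6):
  R_A = 6M₀ab/L³ = 6·11·4·6/10³ = 198/125 kN
  M_A = M₀b(2a-b)/L² = 11·6·(2·4-6)/10² = 33/25 kN·m
  R_B = -6M₀ab/L³ = -6·11·4·6/10³ = -198/125 kN
  M_B = M₀a(2b-a)/L² = 11·4·(2·6-4)/10² = 88/25 kN·m
Load 2 — point force P=19 kN at a=5 m (b=L-a=5):
  R_A = Pb²(3a+b)/L³ = 19·5²·(3·5+5)/10³ = 19/2 kN
  M_A = Pab²/L² = 19·5·5²/10² = 95/4 kN·m
  R_B = Pa²(a+3b)/L³ = 19·5²·(5+3·5)/10³ = 19/2 kN
  M_B = -Pa²b/L² = -19·5²·5/10² = -95/4 kN·m
Superposition: R_A = 2771/250 kN, M_A = 2507/100 kN·m, R_B = 1979/250 kN, M_B = -2023/100 kN·m

R_A = 2771/250 kN, M_A = 2507/100 kN·m, R_B = 1979/250 kN, M_B = -2023/100 kN·m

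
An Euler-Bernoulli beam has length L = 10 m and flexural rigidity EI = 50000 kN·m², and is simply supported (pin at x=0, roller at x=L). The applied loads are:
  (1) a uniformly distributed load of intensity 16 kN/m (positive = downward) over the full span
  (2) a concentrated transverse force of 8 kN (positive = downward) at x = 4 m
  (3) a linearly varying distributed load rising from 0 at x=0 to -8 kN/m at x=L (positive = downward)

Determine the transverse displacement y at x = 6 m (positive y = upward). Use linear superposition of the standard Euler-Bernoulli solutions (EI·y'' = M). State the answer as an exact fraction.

y(6) = -7612/234375 m

Load 1 — uniform load w=16 kN/m over full span:
  y_1 = -wx(L³-2Lx²+x³)/(24EI) = -16·6·(10³-2·10·6²+6³)/(24·50000) = -124/3125 m
Load 2 — point force P=8 kN at a=4 m (b=L-a=6):
  y_2 = -Pa(L-x)(2Lx-a²-x²)/(6LEI)  [x>a] = -8·4·(10-6)·(2·10·6-4²-6²)/(6·10·50000) = -136/46875 m
Load 3 — triangular load w₀=-8 kN/m (0→w₀ over full span):
  y_3 = -w₀x(7L⁴-10L²x²+3x⁴)/(360LEI) = -(-8)·6·(7·10⁴-10·10²·6²+3·6⁴)/(360·10·50000) = 2368/234375 m
Superposition: y = Σ y_i = -7612/234375 m ≈ -0.032478 m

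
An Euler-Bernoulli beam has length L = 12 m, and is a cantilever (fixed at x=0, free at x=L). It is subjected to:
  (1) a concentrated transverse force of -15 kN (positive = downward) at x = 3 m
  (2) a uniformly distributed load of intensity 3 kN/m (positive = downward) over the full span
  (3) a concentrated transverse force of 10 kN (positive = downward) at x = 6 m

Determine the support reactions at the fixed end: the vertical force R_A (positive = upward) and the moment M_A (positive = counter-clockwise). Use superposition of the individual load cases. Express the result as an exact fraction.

Load 1 — point force P=-15 kN at a=3 m (b=L-a=9):
  R_A = P = (-15) = -15 kN
  M_A = Pa = (-15)·3 = -45 kN·m
Load 2 — uniform load w=3 kN/m over full span:
  R_A = wL = 3·12 = 36 kN
  M_A = wL²/2 = 3·12²/2 = 216 kN·m
Load 3 — point force P=10 kN at a=6 m (b=L-a=6):
  R_A = P = 10 kN
  M_A = Pa = 10·6 = 60 kN·m
Superposition: R_A = 31 kN, M_A = 231 kN·m

R_A = 31 kN, M_A = 231 kN·m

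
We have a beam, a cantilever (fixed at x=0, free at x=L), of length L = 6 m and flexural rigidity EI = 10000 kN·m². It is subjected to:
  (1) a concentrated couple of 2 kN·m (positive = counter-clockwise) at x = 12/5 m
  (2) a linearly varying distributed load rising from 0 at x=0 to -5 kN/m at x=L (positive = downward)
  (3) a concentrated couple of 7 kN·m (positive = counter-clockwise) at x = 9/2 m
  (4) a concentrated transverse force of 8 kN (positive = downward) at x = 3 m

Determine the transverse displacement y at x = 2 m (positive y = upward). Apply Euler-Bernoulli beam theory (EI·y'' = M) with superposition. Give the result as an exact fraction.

y(2) = 91/11250 m

Load 1 — applied couple M₀=2 kN·m at a=12/5 m (b=L-a=18/5):
  y_1 = M₀x²/(2EI)  [x≤a] = 2·2²/(2·10000) = 1/2500 m
Load 2 — triangular load w₀=-5 kN/m (0→w₀ over full span):
  y_2 = (w₀Lx³/12-w₀L²x²/6-w₀x⁵/(120L))/EI = ((-5)·6·2³/12-(-5)·6²·2²/6-(-5)·2⁵/(120·6))/10000 = 451/45000 m
Load 3 — applied couple M₀=7 kN·m at a=9/2 m (b=L-a=3/2):
  y_3 = M₀x²/(2EI)  [x≤a] = 7·2²/(2·10000) = 7/5000 m
Load 4 — point force P=8 kN at a=3 m (b=L-a=3):
  y_4 = -Px²(3a-x)/(6EI)  [x≤a] = -8·2²·(3·3-2)/(6·10000) = -7/1875 m
Superposition: y = Σ y_i = 91/11250 m ≈ 0.008089 m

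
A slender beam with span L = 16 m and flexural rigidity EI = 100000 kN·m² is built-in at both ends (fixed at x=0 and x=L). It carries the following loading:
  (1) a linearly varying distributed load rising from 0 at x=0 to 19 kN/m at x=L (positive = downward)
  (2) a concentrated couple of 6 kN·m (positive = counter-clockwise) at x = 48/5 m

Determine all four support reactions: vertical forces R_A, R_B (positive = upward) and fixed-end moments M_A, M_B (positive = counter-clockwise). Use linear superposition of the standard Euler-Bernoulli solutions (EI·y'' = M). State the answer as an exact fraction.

Load 1 — triangular load w₀=19 kN/m (0→w₀ over full span):
  R_A = 3w₀L/20 = 3·19·16/20 = 228/5 kN
  M_A = w₀L²/30 = 19·16²/30 = 2432/15 kN·m
  R_B = 7w₀L/20 = 7·19·16/20 = 532/5 kN
  M_B = -w₀L²/20 = -19·16²/20 = -1216/5 kN·m
Load 2 — applied couple M₀=6 kN·m at a=48/5 m (b=L-a=32/5):
  R_A = 6M₀ab/L³ = 6·6·(48/5)·(32/5)/16³ = 27/50 kN
  M_A = M₀b(2a-b)/L² = 6·(32/5)·(2·(48/5)-(32/5))/16² = 48/25 kN·m
  R_B = -6M₀ab/L³ = -6·6·(48/5)·(32/5)/16³ = -27/50 kN
  M_B = M₀a(2b-a)/L² = 6·(48/5)·(2·(32/5)-(48/5))/16² = 18/25 kN·m
Superposition: R_A = 2307/50 kN, M_A = 12304/75 kN·m, R_B = 5293/50 kN, M_B = -6062/25 kN·m

R_A = 2307/50 kN, M_A = 12304/75 kN·m, R_B = 5293/50 kN, M_B = -6062/25 kN·m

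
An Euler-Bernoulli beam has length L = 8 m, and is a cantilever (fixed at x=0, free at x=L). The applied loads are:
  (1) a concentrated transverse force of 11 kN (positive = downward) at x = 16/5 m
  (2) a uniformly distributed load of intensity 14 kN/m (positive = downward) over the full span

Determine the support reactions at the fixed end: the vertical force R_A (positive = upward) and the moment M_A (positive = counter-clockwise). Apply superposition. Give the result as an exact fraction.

Load 1 — point force P=11 kN at a=16/5 m (b=L-a=24/5):
  R_A = P = 11 kN
  M_A = Pa = 11·(16/5) = 176/5 kN·m
Load 2 — uniform load w=14 kN/m over full span:
  R_A = wL = 14·8 = 112 kN
  M_A = wL²/2 = 14·8²/2 = 448 kN·m
Superposition: R_A = 123 kN, M_A = 2416/5 kN·m

R_A = 123 kN, M_A = 2416/5 kN·m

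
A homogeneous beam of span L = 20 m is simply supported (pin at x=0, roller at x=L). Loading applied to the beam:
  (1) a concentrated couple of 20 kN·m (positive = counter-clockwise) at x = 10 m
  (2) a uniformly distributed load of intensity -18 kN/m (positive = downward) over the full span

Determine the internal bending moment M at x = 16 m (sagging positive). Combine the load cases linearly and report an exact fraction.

M(16) = -580 kN·m

Load 1 — applied couple M₀=20 kN·m at a=10 m (b=L-a=10):
  M_1 = M₀x/L - M₀  [x>a] = 20·16/20 - 20 = -4 kN·m
Load 2 — uniform load w=-18 kN/m over full span:
  M_2 = wx(L-x)/2 = (-18)·16·(20-16)/2 = -576 kN·m
Superposition: M = Σ M_i = -580 kN·m ≈ -580.000000 kN·m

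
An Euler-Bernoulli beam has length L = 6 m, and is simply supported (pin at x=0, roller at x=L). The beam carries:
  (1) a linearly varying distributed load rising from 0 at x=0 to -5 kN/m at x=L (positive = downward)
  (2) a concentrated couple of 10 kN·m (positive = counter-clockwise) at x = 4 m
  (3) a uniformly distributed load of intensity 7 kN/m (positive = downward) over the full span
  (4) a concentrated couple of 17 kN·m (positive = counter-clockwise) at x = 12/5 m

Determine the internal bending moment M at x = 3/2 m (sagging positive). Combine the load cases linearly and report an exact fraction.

M(3/2) = 747/32 kN·m

Load 1 — triangular load w₀=-5 kN/m (0→w₀ over full span):
  M_1 = w₀Lx/6 - w₀x³/(6L) = (-5)·6·(3/2)/6 - (-5)·(3/2)³/(6·6) = -225/32 kN·m
Load 2 — applied couple M₀=10 kN·m at a=4 m (b=L-a=2):
  M_2 = M₀x/L  [x≤a] = 10·(3/2)/6 = 5/2 kN·m
Load 3 — uniform load w=7 kN/m over full span:
  M_3 = wx(L-x)/2 = 7·(3/2)·(6-(3/2))/2 = 189/8 kN·m
Load 4 — applied couple M₀=17 kN·m at a=12/5 m (b=L-a=18/5):
  M_4 = M₀x/L  [x≤a] = 17·(3/2)/6 = 17/4 kN·m
Superposition: M = Σ M_i = 747/32 kN·m ≈ 23.343750 kN·m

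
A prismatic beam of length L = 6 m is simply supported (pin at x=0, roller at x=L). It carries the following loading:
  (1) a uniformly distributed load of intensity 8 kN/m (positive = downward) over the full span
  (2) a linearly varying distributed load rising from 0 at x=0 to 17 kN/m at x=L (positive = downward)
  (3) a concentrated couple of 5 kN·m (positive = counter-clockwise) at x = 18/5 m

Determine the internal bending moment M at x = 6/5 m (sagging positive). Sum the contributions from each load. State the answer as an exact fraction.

M(6/5) = 5453/125 kN·m

Load 1 — uniform load w=8 kN/m over full span:
  M_1 = wx(L-x)/2 = 8·(6/5)·(6-(6/5))/2 = 576/25 kN·m
Load 2 — triangular load w₀=17 kN/m (0→w₀ over full span):
  M_2 = w₀Lx/6 - w₀x³/(6L) = 17·6·(6/5)/6 - 17·(6/5)³/(6·6) = 2448/125 kN·m
Load 3 — applied couple M₀=5 kN·m at a=18/5 m (b=L-a=12/5):
  M_3 = M₀x/L  [x≤a] = 5·(6/5)/6 = 1 kN·m
Superposition: M = Σ M_i = 5453/125 kN·m ≈ 43.624000 kN·m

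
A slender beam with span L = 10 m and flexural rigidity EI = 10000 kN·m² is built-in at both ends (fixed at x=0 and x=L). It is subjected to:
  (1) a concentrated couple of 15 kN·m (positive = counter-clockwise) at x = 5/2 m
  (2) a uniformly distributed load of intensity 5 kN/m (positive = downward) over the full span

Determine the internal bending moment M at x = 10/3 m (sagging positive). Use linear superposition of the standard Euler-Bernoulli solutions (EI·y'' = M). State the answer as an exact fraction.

Load 1 — applied couple M₀=15 kN·m at a=5/2 m (b=L-a=15/2):
  M_1 = R_Ax - M_A - M₀  [x>a] with R_A=27/16, M_A=-45/16 = (27/16)·(10/3) - (-45/16) - 15 = -105/16 kN·m
Load 2 — uniform load w=5 kN/m over full span:
  M_2 = wLx/2 - wL²/12 - wx²/2 = 5·10·(10/3)/2 - 5·10²/12 - 5·(10/3)²/2 = 125/9 kN·m
Superposition: M = Σ M_i = 1055/144 kN·m ≈ 7.326389 kN·m

M(10/3) = 1055/144 kN·m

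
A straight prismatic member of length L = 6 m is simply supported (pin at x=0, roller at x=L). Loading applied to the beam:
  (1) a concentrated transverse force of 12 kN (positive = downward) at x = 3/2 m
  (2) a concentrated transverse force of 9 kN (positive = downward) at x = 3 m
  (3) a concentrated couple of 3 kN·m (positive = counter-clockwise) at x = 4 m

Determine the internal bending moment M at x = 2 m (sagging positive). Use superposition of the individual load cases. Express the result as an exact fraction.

Load 1 — point force P=12 kN at a=3/2 m (b=L-a=9/2):
  M_1 = Pa(L-x)/L  [x>a] = 12·(3/2)·(6-2)/6 = 12 kN·m
Load 2 — point force P=9 kN at a=3 m (b=L-a=3):
  M_2 = Pbx/L  [x≤a] = 9·3·2/6 = 9 kN·m
Load 3 — applied couple M₀=3 kN·m at a=4 m (b=L-a=2):
  M_3 = M₀x/L  [x≤a] = 3·2/6 = 1 kN·m
Superposition: M = Σ M_i = 22 kN·m ≈ 22.000000 kN·m

M(2) = 22 kN·m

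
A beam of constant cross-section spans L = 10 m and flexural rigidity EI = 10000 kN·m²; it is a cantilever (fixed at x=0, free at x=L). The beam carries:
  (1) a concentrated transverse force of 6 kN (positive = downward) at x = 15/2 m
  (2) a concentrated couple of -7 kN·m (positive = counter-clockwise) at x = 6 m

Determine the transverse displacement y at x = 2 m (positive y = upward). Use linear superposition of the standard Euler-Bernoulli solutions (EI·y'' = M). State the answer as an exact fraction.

Load 1 — point force P=6 kN at a=15/2 m (b=L-a=5/2):
  y_1 = -Px²(3a-x)/(6EI)  [x≤a] = -6·2²·(3·(15/2)-2)/(6·10000) = -41/5000 m
Load 2 — applied couple M₀=-7 kN·m at a=6 m (b=L-a=4):
  y_2 = M₀x²/(2EI)  [x≤a] = (-7)·2²/(2·10000) = -7/5000 m
Superposition: y = Σ y_i = -6/625 m ≈ -0.009600 m

y(2) = -6/625 m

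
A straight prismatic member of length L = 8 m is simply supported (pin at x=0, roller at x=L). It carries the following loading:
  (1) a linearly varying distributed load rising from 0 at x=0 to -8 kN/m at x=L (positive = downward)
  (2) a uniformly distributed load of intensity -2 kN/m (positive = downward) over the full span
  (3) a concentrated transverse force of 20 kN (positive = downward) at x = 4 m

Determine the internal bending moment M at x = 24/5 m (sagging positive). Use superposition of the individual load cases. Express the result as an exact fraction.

Load 1 — triangular load w₀=-8 kN/m (0→w₀ over full span):
  M_1 = w₀Lx/6 - w₀x³/(6L) = (-8)·8·(24/5)/6 - (-8)·(24/5)³/(6·8) = -4096/125 kN·m
Load 2 — uniform load w=-2 kN/m over full span:
  M_2 = wx(L-x)/2 = (-2)·(24/5)·(8-(24/5))/2 = -384/25 kN·m
Load 3 — point force P=20 kN at a=4 m (b=L-a=4):
  M_3 = Pa(L-x)/L  [x>a] = 20·4·(8-(24/5))/8 = 32 kN·m
Superposition: M = Σ M_i = -2016/125 kN·m ≈ -16.128000 kN·m

M(24/5) = -2016/125 kN·m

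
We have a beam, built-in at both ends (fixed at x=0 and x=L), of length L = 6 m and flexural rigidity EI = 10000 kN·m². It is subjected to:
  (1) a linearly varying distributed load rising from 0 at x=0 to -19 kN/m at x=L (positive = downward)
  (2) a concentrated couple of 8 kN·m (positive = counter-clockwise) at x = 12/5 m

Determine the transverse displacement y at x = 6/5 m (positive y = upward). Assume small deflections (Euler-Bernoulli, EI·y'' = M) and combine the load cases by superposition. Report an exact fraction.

Load 1 — triangular load w₀=-19 kN/m (0→w₀ over full span):
  y_1 = -w₀x²(L-x)²(x+2L)/(120LEI) = -(-19)·(6/5)²·(6-(6/5))²·((6/5)+2·6)/(120·6·10000) = 11286/9765625 m
Load 2 — applied couple M₀=8 kN·m at a=12/5 m (b=L-a=18/5):
  y_2 = (R_Ax³/6 - M_Ax²/2)/EI  [x≤a] with R_A=48/25, M_A=24/25 = ((48/25)·(6/5)³/6 - (24/25)·(6/5)²/2)/10000 = -27/1953125 m
Superposition: y = Σ y_i = 11151/9765625 m ≈ 0.001142 m

y(6/5) = 11151/9765625 m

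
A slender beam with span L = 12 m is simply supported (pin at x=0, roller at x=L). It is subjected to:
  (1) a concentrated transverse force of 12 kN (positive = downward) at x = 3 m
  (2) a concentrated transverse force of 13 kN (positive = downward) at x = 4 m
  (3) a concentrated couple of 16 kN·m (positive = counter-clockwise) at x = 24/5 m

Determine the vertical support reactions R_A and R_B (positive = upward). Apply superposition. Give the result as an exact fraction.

Load 1 — point force P=12 kN at a=3 m (b=L-a=9):
  R_A = Pb/L = 12·9/12 = 9 kN
  R_B = Pa/L = 12·3/12 = 3 kN
Load 2 — point force P=13 kN at a=4 m (b=L-a=8):
  R_A = Pb/L = 13·8/12 = 26/3 kN
  R_B = Pa/L = 13·4/12 = 13/3 kN
Load 3 — applied couple M₀=16 kN·m at a=24/5 m (b=L-a=36/5):
  R_A = M₀/L = 16/12 = 4/3 kN
  R_B = -M₀/L = -16/12 = -4/3 kN
Superposition: R_A = 19 kN, R_B = 6 kN

R_A = 19 kN, R_B = 6 kN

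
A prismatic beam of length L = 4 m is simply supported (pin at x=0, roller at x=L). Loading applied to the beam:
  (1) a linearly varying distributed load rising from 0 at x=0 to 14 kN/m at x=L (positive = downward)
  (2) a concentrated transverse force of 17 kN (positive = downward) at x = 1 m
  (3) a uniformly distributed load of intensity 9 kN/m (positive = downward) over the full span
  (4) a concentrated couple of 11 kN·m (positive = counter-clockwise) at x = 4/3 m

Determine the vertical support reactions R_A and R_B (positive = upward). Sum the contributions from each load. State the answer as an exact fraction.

Load 1 — triangular load w₀=14 kN/m (0→w₀ over full span):
  R_A = w₀L/6 = 14·4/6 = 28/3 kN
  R_B = w₀L/3 = 14·4/3 = 56/3 kN
Load 2 — point force P=17 kN at a=1 m (b=L-a=3):
  R_A = Pb/L = 17·3/4 = 51/4 kN
  R_B = Pa/L = 17·1/4 = 17/4 kN
Load 3 — uniform load w=9 kN/m over full span:
  R_A = wL/2 = 9·4/2 = 18 kN
  R_B = wL/2 = 9·4/2 = 18 kN
Load 4 — applied couple M₀=11 kN·m at a=4/3 m (b=L-a=8/3):
  R_A = M₀/L = 11/4 kN
  R_B = -M₀/L = -11/4 kN
Superposition: R_A = 257/6 kN, R_B = 229/6 kN

R_A = 257/6 kN, R_B = 229/6 kN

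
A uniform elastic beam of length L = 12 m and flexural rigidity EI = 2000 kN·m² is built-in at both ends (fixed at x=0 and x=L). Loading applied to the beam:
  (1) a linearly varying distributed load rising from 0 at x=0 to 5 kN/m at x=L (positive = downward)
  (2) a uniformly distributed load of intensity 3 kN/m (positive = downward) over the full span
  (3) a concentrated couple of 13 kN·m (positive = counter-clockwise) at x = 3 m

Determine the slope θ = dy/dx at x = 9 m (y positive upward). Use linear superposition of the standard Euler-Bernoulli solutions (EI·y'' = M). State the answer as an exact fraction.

θ(9) = 4377/128000 rad

Load 1 — triangular load w₀=5 kN/m (0→w₀ over full span):
  θ_1 = -w₀(2x(L-x)(L-2x)(x+2L)+x²(L-x)²)/(120LEI) = -5·(2·9·(12-9)·(12-2·9)·(9+2·12)+9²·(12-9)²)/(120·12·2000) = 1107/64000 rad
Load 2 — uniform load w=3 kN/m over full span:
  θ_2 = -wx(L-x)(L-2x)/(12EI) = -3·9·(12-9)·(12-2·9)/(12·2000) = 81/4000 rad
Load 3 — applied couple M₀=13 kN·m at a=3 m (b=L-a=9):
  θ_3 = (R_Ax²/2 - M_Ax - M₀(x-a))/EI  [x>a] with R_A=39/32, M_A=-39/16 = ((39/32)·9²/2 - (-39/16)·9 - 13·(9-3))/2000 = -429/128000 rad
Superposition: θ = Σ θ_i = 4377/128000 rad ≈ 0.034195 rad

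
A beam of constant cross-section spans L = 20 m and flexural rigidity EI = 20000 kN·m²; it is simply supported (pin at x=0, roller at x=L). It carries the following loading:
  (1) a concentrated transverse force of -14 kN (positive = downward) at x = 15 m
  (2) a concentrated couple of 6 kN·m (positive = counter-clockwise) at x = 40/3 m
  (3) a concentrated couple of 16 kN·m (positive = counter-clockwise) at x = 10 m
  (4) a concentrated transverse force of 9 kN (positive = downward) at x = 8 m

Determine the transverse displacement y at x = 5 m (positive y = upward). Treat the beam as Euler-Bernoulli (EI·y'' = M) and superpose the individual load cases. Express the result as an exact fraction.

y(5) = -1549/240000 m

Load 1 — point force P=-14 kN at a=15 m (b=L-a=5):
  y_1 = -Pbx(L²-b²-x²)/(6LEI)  [x≤a] = -(-14)·5·5·(20²-5²-5²)/(6·20·20000) = 49/960 m
Load 2 — applied couple M₀=6 kN·m at a=40/3 m (b=L-a=20/3):
  y_2 = (M₀x³/(6L)+C₁x)/EI  [x≤a] with C₁=M₀(3b²-L²)/(6L)=-40/3 = (6·5³/(6·20)+(-40/3)·5)/20000 = -29/9600 m
Load 3 — applied couple M₀=16 kN·m at a=10 m (b=L-a=10):
  y_3 = (M₀x³/(6L)+C₁x)/EI  [x≤a] with C₁=M₀(3b²-L²)/(6L)=-40/3 = (16·5³/(6·20)+(-40/3)·5)/20000 = -1/400 m
Load 4 — point force P=9 kN at a=8 m (b=L-a=12):
  y_4 = -Pbx(L²-b²-x²)/(6LEI)  [x≤a] = -9·12·5·(20²-12²-5²)/(6·20·20000) = -2079/40000 m
Superposition: y = Σ y_i = -1549/240000 m ≈ -0.006454 m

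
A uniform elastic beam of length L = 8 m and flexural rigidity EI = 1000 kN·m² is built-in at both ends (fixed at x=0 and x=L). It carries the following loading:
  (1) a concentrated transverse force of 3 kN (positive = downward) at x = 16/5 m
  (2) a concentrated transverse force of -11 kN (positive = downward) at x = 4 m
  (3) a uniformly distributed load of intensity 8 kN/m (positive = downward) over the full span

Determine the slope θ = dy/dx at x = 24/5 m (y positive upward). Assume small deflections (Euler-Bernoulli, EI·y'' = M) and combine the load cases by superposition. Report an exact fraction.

θ(24/5) = 4418/390625 rad

Load 1 — point force P=3 kN at a=16/5 m (b=L-a=24/5):
  θ_1 = Pa²(L-x)(2bL-(3b+a)(L-x))/(2L³EI)  [x>a] = 3·(16/5)²·(8-(24/5))·(2·(24/5)·8-(3·(24/5)+(16/5))·(8-(24/5)))/(2·8³·1000) = 768/390625 rad
Load 2 — point force P=-11 kN at a=4 m (b=L-a=4):
  θ_2 = Pa²(L-x)(2bL-(3b+a)(L-x))/(2L³EI)  [x>a] = (-11)·4²·(8-(24/5))·(2·4·8-(3·4+4)·(8-(24/5)))/(2·8³·1000) = -22/3125 rad
Load 3 — uniform load w=8 kN/m over full span:
  θ_3 = -wx(L-x)(L-2x)/(12EI) = -8·(24/5)·(8-(24/5))·(8-2·(24/5))/(12·1000) = 256/15625 rad
Superposition: θ = Σ θ_i = 4418/390625 rad ≈ 0.011310 rad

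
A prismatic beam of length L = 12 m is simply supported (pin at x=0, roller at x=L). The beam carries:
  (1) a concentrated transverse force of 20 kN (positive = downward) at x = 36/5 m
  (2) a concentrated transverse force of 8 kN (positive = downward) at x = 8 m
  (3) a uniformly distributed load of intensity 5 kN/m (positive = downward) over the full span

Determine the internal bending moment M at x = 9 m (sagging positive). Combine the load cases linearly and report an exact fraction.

Load 1 — point force P=20 kN at a=36/5 m (b=L-a=24/5):
  M_1 = Pa(L-x)/L  [x>a] = 20·(36/5)·(12-9)/12 = 36 kN·m
Load 2 — point force P=8 kN at a=8 m (b=L-a=4):
  M_2 = Pa(L-x)/L  [x>a] = 8·8·(12-9)/12 = 16 kN·m
Load 3 — uniform load w=5 kN/m over full span:
  M_3 = wx(L-x)/2 = 5·9·(12-9)/2 = 135/2 kN·m
Superposition: M = Σ M_i = 239/2 kN·m ≈ 119.500000 kN·m

M(9) = 239/2 kN·m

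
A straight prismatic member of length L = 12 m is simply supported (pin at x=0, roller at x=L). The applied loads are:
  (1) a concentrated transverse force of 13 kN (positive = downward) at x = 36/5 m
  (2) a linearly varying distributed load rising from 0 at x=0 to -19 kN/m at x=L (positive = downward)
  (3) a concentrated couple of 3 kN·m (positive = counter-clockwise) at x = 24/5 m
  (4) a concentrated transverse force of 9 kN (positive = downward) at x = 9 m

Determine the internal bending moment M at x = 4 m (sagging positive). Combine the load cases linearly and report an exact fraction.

M(4) = -4694/45 kN·m

Load 1 — point force P=13 kN at a=36/5 m (b=L-a=24/5):
  M_1 = Pbx/L  [x≤a] = 13·(24/5)·4/12 = 104/5 kN·m
Load 2 — triangular load w₀=-19 kN/m (0→w₀ over full span):
  M_2 = w₀Lx/6 - w₀x³/(6L) = (-19)·12·4/6 - (-19)·4³/(6·12) = -1216/9 kN·m
Load 3 — applied couple M₀=3 kN·m at a=24/5 m (b=L-a=36/5):
  M_3 = M₀x/L  [x≤a] = 3·4/12 = 1 kN·m
Load 4 — point force P=9 kN at a=9 m (b=L-a=3):
  M_4 = Pbx/L  [x≤a] = 9·3·4/12 = 9 kN·m
Superposition: M = Σ M_i = -4694/45 kN·m ≈ -104.311111 kN·m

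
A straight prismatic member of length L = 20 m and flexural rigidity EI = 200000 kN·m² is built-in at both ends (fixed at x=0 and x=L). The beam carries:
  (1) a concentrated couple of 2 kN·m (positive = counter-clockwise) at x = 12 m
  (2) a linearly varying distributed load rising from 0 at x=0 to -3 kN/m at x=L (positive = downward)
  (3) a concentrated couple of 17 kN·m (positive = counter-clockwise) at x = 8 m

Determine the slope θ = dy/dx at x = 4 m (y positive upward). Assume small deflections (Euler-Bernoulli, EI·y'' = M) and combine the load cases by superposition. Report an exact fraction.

θ(4) = 2807/6250000 rad

Load 1 — applied couple M₀=2 kN·m at a=12 m (b=L-a=8):
  θ_1 = (R_Ax²/2 - M_Ax)/EI  [x≤a] with R_A=18/125, M_A=16/25 = ((18/125)·4²/2 - (16/25)·4)/200000 = -11/1562500 rad
Load 2 — triangular load w₀=-3 kN/m (0→w₀ over full span):
  θ_2 = -w₀(2x(L-x)(L-2x)(x+2L)+x²(L-x)²)/(120LEI) = -(-3)·(2·4·(20-4)·(20-2·4)·(4+2·20)+4²·(20-4)²)/(120·20·200000) = 7/15625 rad
Load 3 — applied couple M₀=17 kN·m at a=8 m (b=L-a=12):
  θ_3 = (R_Ax²/2 - M_Ax)/EI  [x≤a] with R_A=153/125, M_A=51/25 = ((153/125)·4²/2 - (51/25)·4)/200000 = 51/6250000 rad
Superposition: θ = Σ θ_i = 2807/6250000 rad ≈ 0.000449 rad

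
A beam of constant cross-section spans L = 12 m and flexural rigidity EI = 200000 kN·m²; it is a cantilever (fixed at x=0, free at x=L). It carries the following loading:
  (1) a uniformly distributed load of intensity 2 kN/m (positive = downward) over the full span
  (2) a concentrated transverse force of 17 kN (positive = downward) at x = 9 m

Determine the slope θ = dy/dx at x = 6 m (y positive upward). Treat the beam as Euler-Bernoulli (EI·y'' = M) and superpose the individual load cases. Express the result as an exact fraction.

Load 1 — uniform load w=2 kN/m over full span:
  θ_1 = -wx(x²-3Lx+3L²)/(6EI) = -2·6·(6²-3·12·6+3·12²)/(6·200000) = -63/25000 rad
Load 2 — point force P=17 kN at a=9 m (b=L-a=3):
  θ_2 = -Px(2a-x)/(2EI)  [x≤a] = -17·6·(2·9-6)/(2·200000) = -153/50000 rad
Superposition: θ = Σ θ_i = -279/50000 rad ≈ -0.005580 rad

θ(6) = -279/50000 rad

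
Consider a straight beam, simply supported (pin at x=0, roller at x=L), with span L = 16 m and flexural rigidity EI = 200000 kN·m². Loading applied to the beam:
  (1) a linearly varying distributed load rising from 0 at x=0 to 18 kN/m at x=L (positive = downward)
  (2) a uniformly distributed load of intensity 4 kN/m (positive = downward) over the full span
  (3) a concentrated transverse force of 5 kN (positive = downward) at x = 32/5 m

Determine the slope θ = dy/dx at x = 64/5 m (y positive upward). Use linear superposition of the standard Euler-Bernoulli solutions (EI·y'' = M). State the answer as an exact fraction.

θ(64/5) = 17992/1953125 rad

Load 1 — triangular load w₀=18 kN/m (0→w₀ over full span):
  θ_1 = -w₀(7L⁴-30L²x²+15x⁴)/(360LEI) = -18·(7·16⁴-30·16²·(64/5)²+15·(64/5)⁴)/(360·16·200000) = 12112/1953125 rad
Load 2 — uniform load w=4 kN/m over full span:
  θ_2 = -w(L³-6Lx²+4x³)/(24EI) = -4·(16³-6·16·(64/5)²+4·(64/5)³)/(24·200000) = 1056/390625 rad
Load 3 — point force P=5 kN at a=32/5 m (b=L-a=48/5):
  θ_3 = -Pa(2L²-6Lx+3x²+a²)/(6LEI)  [x>a] = -5·(32/5)·(2·16²-6·16·(64/5)+3·(64/5)²+(32/5)²)/(6·16·200000) = 24/78125 rad
Superposition: θ = Σ θ_i = 17992/1953125 rad ≈ 0.009212 rad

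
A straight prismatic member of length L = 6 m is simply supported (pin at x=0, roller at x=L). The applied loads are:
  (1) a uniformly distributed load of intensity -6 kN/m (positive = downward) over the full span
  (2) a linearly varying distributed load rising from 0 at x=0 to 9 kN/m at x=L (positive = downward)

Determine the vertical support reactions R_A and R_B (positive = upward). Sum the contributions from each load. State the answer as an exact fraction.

R_A = -9 kN, R_B = 0 kN

Load 1 — uniform load w=-6 kN/m over full span:
  R_A = wL/2 = (-6)·6/2 = -18 kN
  R_B = wL/2 = (-6)·6/2 = -18 kN
Load 2 — triangular load w₀=9 kN/m (0→w₀ over full span):
  R_A = w₀L/6 = 9·6/6 = 9 kN
  R_B = w₀L/3 = 9·6/3 = 18 kN
Superposition: R_A = -9 kN, R_B = 0 kN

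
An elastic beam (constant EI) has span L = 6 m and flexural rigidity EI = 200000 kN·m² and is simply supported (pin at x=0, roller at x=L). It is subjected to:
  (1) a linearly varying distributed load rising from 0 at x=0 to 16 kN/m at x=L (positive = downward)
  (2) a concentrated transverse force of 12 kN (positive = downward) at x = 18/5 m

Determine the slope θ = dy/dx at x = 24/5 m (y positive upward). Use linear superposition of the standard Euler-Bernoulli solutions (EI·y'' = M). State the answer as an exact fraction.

θ(24/5) = 6297/15625000 rad

Load 1 — triangular load w₀=16 kN/m (0→w₀ over full span):
  θ_1 = -w₀(7L⁴-30L²x²+15x⁴)/(360LEI) = -16·(7·6⁴-30·6²·(24/5)²+15·(24/5)⁴)/(360·6·200000) = 2271/7812500 rad
Load 2 — point force P=12 kN at a=18/5 m (b=L-a=12/5):
  θ_2 = -Pa(2L²-6Lx+3x²+a²)/(6LEI)  [x>a] = -12·(18/5)·(2·6²-6·6·(24/5)+3·(24/5)²+(18/5)²)/(6·6·200000) = 351/3125000 rad
Superposition: θ = Σ θ_i = 6297/15625000 rad ≈ 0.000403 rad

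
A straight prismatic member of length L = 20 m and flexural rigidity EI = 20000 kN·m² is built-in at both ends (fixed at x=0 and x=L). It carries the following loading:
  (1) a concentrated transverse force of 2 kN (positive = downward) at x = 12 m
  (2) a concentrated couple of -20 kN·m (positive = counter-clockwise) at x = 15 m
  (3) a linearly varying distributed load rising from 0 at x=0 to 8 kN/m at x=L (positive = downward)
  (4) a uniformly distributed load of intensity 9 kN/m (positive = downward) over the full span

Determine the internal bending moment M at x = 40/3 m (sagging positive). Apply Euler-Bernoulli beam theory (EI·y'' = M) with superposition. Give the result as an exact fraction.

M(40/3) = 1210453/8100 kN·m

Load 1 — point force P=2 kN at a=12 m (b=L-a=8):
  M_1 = Pa²(a+3b)(L-x)/L³ - Pa²b/L²  [x>a] = 2·12²·(12+3·8)·(20-(40/3))/20³ - 2·12²·8/20² = 72/25 kN·m
Load 2 — applied couple M₀=-20 kN·m at a=15 m (b=L-a=5):
  M_2 = R_Ax - M_A  [x≤a] with R_A=-9/8, M_A=-25/4 = (-9/8)·(40/3) - (-25/4) = -35/4 kN·m
Load 3 — triangular load w₀=8 kN/m (0→w₀ over full span):
  M_3 = 3w₀Lx/20 - w₀L²/30 - w₀x³/(6L) = 3·8·20·(40/3)/20 - 8·20²/30 - 8·(40/3)³/(6·20) = 4480/81 kN·m
Load 4 — uniform load w=9 kN/m over full span:
  M_4 = wLx/2 - wL²/12 - wx²/2 = 9·20·(40/3)/2 - 9·20²/12 - 9·(40/3)²/2 = 100 kN·m
Superposition: M = Σ M_i = 1210453/8100 kN·m ≈ 149.438642 kN·m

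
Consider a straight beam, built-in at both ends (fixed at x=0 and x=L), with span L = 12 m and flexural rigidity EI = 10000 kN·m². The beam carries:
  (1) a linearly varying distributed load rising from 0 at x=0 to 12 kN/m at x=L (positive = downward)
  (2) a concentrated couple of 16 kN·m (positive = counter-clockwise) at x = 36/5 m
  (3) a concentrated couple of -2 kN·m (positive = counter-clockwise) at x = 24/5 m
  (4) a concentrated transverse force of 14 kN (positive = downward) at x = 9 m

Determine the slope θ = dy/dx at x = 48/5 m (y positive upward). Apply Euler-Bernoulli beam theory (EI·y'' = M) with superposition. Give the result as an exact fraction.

Load 1 — triangular load w₀=12 kN/m (0→w₀ over full span):
  θ_1 = -w₀(2x(L-x)(L-2x)(x+2L)+x²(L-x)²)/(120LEI) = -12·(2·(48/5)·(12-(48/5))·(12-2·(48/5))·((48/5)+2·12)+(48/5)²·(12-(48/5))²)/(120·12·10000) = 3456/390625 rad
Load 2 — applied couple M₀=16 kN·m at a=36/5 m (b=L-a=24/5):
  θ_2 = (R_Ax²/2 - M_Ax - M₀(x-a))/EI  [x>a] with R_A=48/25, M_A=128/25 = ((48/25)·(48/5)²/2 - (128/25)·(48/5) - 16·((48/5)-(36/5)))/10000 = 36/390625 rad
Load 3 — applied couple M₀=-2 kN·m at a=24/5 m (b=L-a=36/5):
  θ_3 = (R_Ax²/2 - M_Ax - M₀(x-a))/EI  [x>a] with R_A=-6/25, M_A=-6/25 = ((-6/25)·(48/5)²/2 - (-6/25)·(48/5) - (-2)·((48/5)-(24/5)))/10000 = 33/390625 rad
Load 4 — point force P=14 kN at a=9 m (b=L-a=3):
  θ_4 = Pa²(L-x)(2bL-(3b+a)(L-x))/(2L³EI)  [x>a] = 14·9²·(12-(48/5))·(2·3·12-(3·3+9)·(12-(48/5)))/(2·12³·10000) = 567/250000 rad
Superposition: θ = Σ θ_i = 2823/250000 rad ≈ 0.011292 rad

θ(48/5) = 2823/250000 rad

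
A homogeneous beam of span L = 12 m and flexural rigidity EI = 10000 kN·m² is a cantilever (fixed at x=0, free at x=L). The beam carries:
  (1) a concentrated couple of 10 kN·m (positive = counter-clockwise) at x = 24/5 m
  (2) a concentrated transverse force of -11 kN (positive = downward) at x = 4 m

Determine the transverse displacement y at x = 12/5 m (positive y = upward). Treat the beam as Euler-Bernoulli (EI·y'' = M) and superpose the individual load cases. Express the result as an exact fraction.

y(12/5) = 1017/78125 m

Load 1 — applied couple M₀=10 kN·m at a=24/5 m (b=L-a=36/5):
  y_1 = M₀x²/(2EI)  [x≤a] = 10·(12/5)²/(2·10000) = 9/3125 m
Load 2 — point force P=-11 kN at a=4 m (b=L-a=8):
  y_2 = -Px²(3a-x)/(6EI)  [x≤a] = -(-11)·(12/5)²·(3·4-(12/5))/(6·10000) = 792/78125 m
Superposition: y = Σ y_i = 1017/78125 m ≈ 0.013018 m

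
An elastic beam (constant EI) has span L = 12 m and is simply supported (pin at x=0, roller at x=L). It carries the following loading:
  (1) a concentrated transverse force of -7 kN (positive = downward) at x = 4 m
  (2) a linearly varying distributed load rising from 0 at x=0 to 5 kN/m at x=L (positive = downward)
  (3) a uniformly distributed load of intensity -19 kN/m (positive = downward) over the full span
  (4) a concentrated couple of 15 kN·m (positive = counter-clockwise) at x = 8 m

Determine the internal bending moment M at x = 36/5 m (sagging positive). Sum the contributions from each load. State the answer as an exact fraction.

M(36/5) = -7111/25 kN·m

Load 1 — point force P=-7 kN at a=4 m (b=L-a=8):
  M_1 = Pa(L-x)/L  [x>a] = (-7)·4·(12-(36/5))/12 = -56/5 kN·m
Load 2 — triangular load w₀=5 kN/m (0→w₀ over full span):
  M_2 = w₀Lx/6 - w₀x³/(6L) = 5·12·(36/5)/6 - 5·(36/5)³/(6·12) = 1152/25 kN·m
Load 3 — uniform load w=-19 kN/m over full span:
  M_3 = wx(L-x)/2 = (-19)·(36/5)·(12-(36/5))/2 = -8208/25 kN·m
Load 4 — applied couple M₀=15 kN·m at a=8 m (b=L-a=4):
  M_4 = M₀x/L  [x≤a] = 15·(36/5)/12 = 9 kN·m
Superposition: M = Σ M_i = -7111/25 kN·m ≈ -284.440000 kN·m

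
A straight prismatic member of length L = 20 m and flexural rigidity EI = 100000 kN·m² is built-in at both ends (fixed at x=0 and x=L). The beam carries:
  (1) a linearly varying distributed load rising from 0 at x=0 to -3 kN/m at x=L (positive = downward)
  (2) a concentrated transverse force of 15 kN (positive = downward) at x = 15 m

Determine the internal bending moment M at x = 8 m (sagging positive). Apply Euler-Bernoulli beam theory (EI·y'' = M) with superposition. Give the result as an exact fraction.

M(8) = -1161/80 kN·m

Load 1 — triangular load w₀=-3 kN/m (0→w₀ over full span):
  M_1 = 3w₀Lx/20 - w₀L²/30 - w₀x³/(6L) = 3·(-3)·20·8/20 - (-3)·20²/30 - (-3)·8³/(6·20) = -96/5 kN·m
Load 2 — point force P=15 kN at a=15 m (b=L-a=5):
  M_2 = Pb²(3a+b)x/L³ - Pab²/L²  [x≤a] = 15·5²·(3·15+5)·8/20³ - 15·15·5²/20² = 75/16 kN·m
Superposition: M = Σ M_i = -1161/80 kN·m ≈ -14.512500 kN·m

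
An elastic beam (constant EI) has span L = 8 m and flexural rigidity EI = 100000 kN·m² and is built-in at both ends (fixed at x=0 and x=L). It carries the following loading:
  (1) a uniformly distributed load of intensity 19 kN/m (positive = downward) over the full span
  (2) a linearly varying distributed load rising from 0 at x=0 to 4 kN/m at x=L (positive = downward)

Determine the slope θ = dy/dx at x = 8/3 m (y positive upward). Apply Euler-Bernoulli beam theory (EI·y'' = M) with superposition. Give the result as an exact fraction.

θ(8/3) = -2536/3796875 rad

Load 1 — uniform load w=19 kN/m over full span:
  θ_1 = -wx(L-x)(L-2x)/(12EI) = -19·(8/3)·(8-(8/3))·(8-2·(8/3))/(12·100000) = -152/253125 rad
Load 2 — triangular load w₀=4 kN/m (0→w₀ over full span):
  θ_2 = -w₀(2x(L-x)(L-2x)(x+2L)+x²(L-x)²)/(120LEI) = -4·(2·(8/3)·(8-(8/3))·(8-2·(8/3))·((8/3)+2·8)+(8/3)²·(8-(8/3))²)/(120·8·100000) = -256/3796875 rad
Superposition: θ = Σ θ_i = -2536/3796875 rad ≈ -0.000668 rad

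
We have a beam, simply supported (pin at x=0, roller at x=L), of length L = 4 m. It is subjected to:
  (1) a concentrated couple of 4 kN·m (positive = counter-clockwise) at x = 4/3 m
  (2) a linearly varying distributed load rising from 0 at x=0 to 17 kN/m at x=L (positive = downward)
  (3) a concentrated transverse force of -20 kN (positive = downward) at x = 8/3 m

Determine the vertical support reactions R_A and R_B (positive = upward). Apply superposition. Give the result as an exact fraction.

R_A = 17/3 kN, R_B = 25/3 kN

Load 1 — applied couple M₀=4 kN·m at a=4/3 m (b=L-a=8/3):
  R_A = M₀/L = 4/4 = 1 kN
  R_B = -M₀/L = -4/4 = -1 kN
Load 2 — triangular load w₀=17 kN/m (0→w₀ over full span):
  R_A = w₀L/6 = 17·4/6 = 34/3 kN
  R_B = w₀L/3 = 17·4/3 = 68/3 kN
Load 3 — point force P=-20 kN at a=8/3 m (b=L-a=4/3):
  R_A = Pb/L = (-20)·(4/3)/4 = -20/3 kN
  R_B = Pa/L = (-20)·(8/3)/4 = -40/3 kN
Superposition: R_A = 17/3 kN, R_B = 25/3 kN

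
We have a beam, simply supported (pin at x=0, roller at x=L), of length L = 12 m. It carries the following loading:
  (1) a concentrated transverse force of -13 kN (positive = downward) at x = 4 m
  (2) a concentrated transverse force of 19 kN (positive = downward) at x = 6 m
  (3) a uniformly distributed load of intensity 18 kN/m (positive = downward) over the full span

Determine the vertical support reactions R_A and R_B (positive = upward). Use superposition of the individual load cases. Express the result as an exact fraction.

Load 1 — point force P=-13 kN at a=4 m (b=L-a=8):
  R_A = Pb/L = (-13)·8/12 = -26/3 kN
  R_B = Pa/L = (-13)·4/12 = -13/3 kN
Load 2 — point force P=19 kN at a=6 m (b=L-a=6):
  R_A = Pb/L = 19·6/12 = 19/2 kN
  R_B = Pa/L = 19·6/12 = 19/2 kN
Load 3 — uniform load w=18 kN/m over full span:
  R_A = wL/2 = 18·12/2 = 108 kN
  R_B = wL/2 = 18·12/2 = 108 kN
Superposition: R_A = 653/6 kN, R_B = 679/6 kN

R_A = 653/6 kN, R_B = 679/6 kN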